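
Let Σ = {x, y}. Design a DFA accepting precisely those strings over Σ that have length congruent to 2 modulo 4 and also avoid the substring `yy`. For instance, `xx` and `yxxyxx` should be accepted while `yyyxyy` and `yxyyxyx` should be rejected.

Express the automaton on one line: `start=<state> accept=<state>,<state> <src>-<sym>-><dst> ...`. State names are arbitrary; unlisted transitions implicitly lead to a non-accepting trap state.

Handle the two conditions separately and then intersect. One (4 states) tracks the input length modulo 4; the other (3 states) tracks partial matches of the forbidden pattern `yy`. Each combined state is a pair, one component from each; accept when both components accept.
A 12-state machine:
       x  y 
>  A   B  C 
   B   D  E 
   C   D  F 
 * D   G  H 
 * E   G  I 
   F   I  I 
   G   A  J 
   H   A  K 
   I   K  K 
   J   B  L 
   K   L  L 
   L   F  F 
(> = start, * = accepting)

start=A accept=D,E A-x->B A-y->C B-x->D B-y->E C-x->D C-y->F D-x->G D-y->H E-x->G E-y->I F-x->I F-y->I G-x->A G-y->J H-x->A H-y->K I-x->K I-y->K J-x->B J-y->L K-x->L K-y->L L-x->F L-y->F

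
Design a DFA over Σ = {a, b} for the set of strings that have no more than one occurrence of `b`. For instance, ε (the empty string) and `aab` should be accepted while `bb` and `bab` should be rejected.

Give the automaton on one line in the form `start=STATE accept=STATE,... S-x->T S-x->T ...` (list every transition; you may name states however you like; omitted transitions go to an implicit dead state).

start=s0 accept=s0,s1 s0-a->s0 s0-b->s1 s1-a->s1 s1-b->s2 s2-a->s2 s2-b->s2

Count `b`s, saturating at 2: state s0 means no `b` yet, s1 means one `b` seen, s2 means more than one. Each `b` increments (capped at s2); other symbols loop. Accept from {s0, s1}.
A 3-state machine:
        a   b  
>* s0   s0  s1 
 * s1   s1  s2 
   s2   s2  s2 
(> = start, * = accepting)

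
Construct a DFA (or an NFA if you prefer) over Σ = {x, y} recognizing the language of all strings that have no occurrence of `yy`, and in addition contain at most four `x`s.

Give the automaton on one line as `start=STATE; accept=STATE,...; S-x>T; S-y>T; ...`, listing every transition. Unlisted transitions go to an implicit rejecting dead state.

Run two small machines in parallel and take their product. One (3 states) tracks partial matches of the forbidden pattern `yy`; the other (6 states) tracks the count of `x`s, saturating at 5. Each combined state is a pair, one component from each; accept when both components accept. Minimizing collapses redundant product states.
          x    y  
>* q0     q1   q2 
 * q1     q3   q4 
 * q2     q1   q5 
 * q3     q6   q7 
 * q4     q3   q5 
   q5     q5   q5 
 * q6     q8   q9 
 * q7     q6   q5 
 * q8     q5  q10 
 * q9     q8   q5 
 * q10    q5   q5 
(> = start, * = accepting)

start=q0; accept=q0,q1,q2,q3,q4,q6,q7,q8,q9,q10; q0-x>q1; q0-y>q2; q1-x>q3; q1-y>q4; q2-x>q1; q2-y>q5; q3-x>q6; q3-y>q7; q4-x>q3; q4-y>q5; q5-x>q5; q5-y>q5; q6-x>q8; q6-y>q9; q7-x>q6; q7-y>q5; q8-x>q5; q8-y>q10; q9-x>q8; q9-y>q5; q10-x>q5; q10-y>q5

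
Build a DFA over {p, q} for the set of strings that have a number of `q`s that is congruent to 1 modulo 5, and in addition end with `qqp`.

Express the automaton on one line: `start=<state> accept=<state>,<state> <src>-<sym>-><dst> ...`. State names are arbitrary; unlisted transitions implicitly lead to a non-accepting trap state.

start=s0 accept=s19 s0-p->s0 s0-q->s1 s1-p->s2 s1-q->s3 s2-p->s2 s2-q->s4 s3-p->s5 s3-q->s6 s4-p->s7 s4-q->s6 s5-p->s7 s5-q->s8 s6-p->s9 s6-q->s10 s7-p->s7 s7-q->s8 s8-p->s11 s8-q->s10 s9-p->s11 s9-q->s12 s10-p->s13 s10-q->s14 s11-p->s11 s11-q->s12 s12-p->s15 s12-q->s14 s13-p->s15 s13-q->s16 s14-p->s17 s14-q->s18 s15-p->s15 s15-q->s16 s16-p->s0 s16-q->s18 s17-p->s0 s17-q->s1 s18-p->s19 s18-q->s3 s19-p->s2 s19-q->s4

Handle the two conditions separately and then intersect. The first has 5 states tracking the count of `q`s modulo 5; the second has 4 states tracking how much of the suffix `qqp` has currently been matched. A product state is a pair (one from each), accepting exactly when both do.
A 20-state machine:
          p    q  
>  s0     s0   s1 
   s1     s2   s3 
   s2     s2   s4 
   s3     s5   s6 
   s4     s7   s6 
   s5     s7   s8 
   s6     s9  s10 
   s7     s7   s8 
   s8    s11  s10 
   s9    s11  s12 
   s10   s13  s14 
   s11   s11  s12 
   s12   s15  s14 
   s13   s15  s16 
   s14   s17  s18 
   s15   s15  s16 
   s16    s0  s18 
   s17    s0   s1 
   s18   s19   s3 
 * s19    s2   s4 
(> = start, * = accepting)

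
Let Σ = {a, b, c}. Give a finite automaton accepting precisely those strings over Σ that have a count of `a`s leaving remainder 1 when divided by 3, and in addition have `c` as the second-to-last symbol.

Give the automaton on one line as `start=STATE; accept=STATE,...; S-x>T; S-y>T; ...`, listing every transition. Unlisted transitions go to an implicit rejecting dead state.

Handle the two conditions separately and then intersect. The first has 3 states tracking the count of `a`s modulo 3; the second has 13 states tracking the last 2 symbols read. A product state is a pair (one from each), accepting exactly when both do. After merging equivalent states the machine shrinks.
A 7-state machine:
        a   b   c  
>  S0   S1  S0  S2 
   S1   S3  S1  S4 
   S2   S5  S0  S2 
   S3   S0  S3  S3 
   S4   S3  S5  S6 
 * S5   S3  S1  S4 
 * S6   S3  S5  S6 
(> = start, * = accepting)

start=S0; accept=S5,S6; S0-a>S1; S0-b>S0; S0-c>S2; S1-a>S3; S1-b>S1; S1-c>S4; S2-a>S5; S2-b>S0; S2-c>S2; S3-a>S0; S3-b>S3; S3-c>S3; S4-a>S3; S4-b>S5; S4-c>S6; S5-a>S3; S5-b>S1; S5-c>S4; S6-a>S3; S6-b>S5; S6-c>S6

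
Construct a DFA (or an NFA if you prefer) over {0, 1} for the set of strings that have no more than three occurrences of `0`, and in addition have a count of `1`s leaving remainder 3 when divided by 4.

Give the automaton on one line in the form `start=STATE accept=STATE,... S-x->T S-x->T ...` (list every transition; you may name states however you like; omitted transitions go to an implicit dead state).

start=s0 accept=s9,s13,s15,s16 s0-0->s1 s0-1->s2 s1-0->s3 s1-1->s4 s2-0->s4 s2-1->s5 s3-0->s6 s3-1->s7 s4-0->s7 s4-1->s8 s5-0->s8 s5-1->s9 s6-0->s10 s6-1->s11 s7-0->s11 s7-1->s12 s8-0->s12 s8-1->s13 s9-0->s13 s9-1->s0 s10-0->s10 s10-1->s10 s11-0->s10 s11-1->s14 s12-0->s14 s12-1->s15 s13-0->s15 s13-1->s1 s14-0->s10 s14-1->s16 s15-0->s16 s15-1->s3 s16-0->s10 s16-1->s6

Build one automaton per condition and run them in lockstep. The first has 5 states tracking the count of `0`s, saturating at 4; the second has 4 states tracking the count of `1`s modulo 4. A product state is a pair (one from each), accepting exactly when both do. Equivalent product states are then merged.
17 states suffice.
          0    1  
>  s0     s1   s2 
   s1     s3   s4 
   s2     s4   s5 
   s3     s6   s7 
   s4     s7   s8 
   s5     s8   s9 
   s6    s10  s11 
   s7    s11  s12 
   s8    s12  s13 
 * s9    s13   s0 
   s10   s10  s10 
   s11   s10  s14 
   s12   s14  s15 
 * s13   s15   s1 
   s14   s10  s16 
 * s15   s16   s3 
 * s16   s10   s6 
(> = start, * = accepting)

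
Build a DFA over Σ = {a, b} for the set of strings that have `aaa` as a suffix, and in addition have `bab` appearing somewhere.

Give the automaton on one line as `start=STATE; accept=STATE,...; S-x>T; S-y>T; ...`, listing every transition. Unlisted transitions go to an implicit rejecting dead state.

Handle the two conditions separately and then intersect. One (4 states) tracks how much of the suffix `aaa` has currently been matched; the other (4 states) tracks whether and how much of `bab` has been seen. Each combined state is a pair, one component from each; accept when both components accept. Minimizing collapses redundant product states.
7 states suffice.
        a   b  
>  S0   S0  S1 
   S1   S2  S1 
   S2   S0  S3 
   S3   S4  S3 
   S4   S5  S3 
   S5   S6  S3 
 * S6   S6  S3 
(> = start, * = accepting)

start=S0; accept=S6; S0-a>S0; S0-b>S1; S1-a>S2; S1-b>S1; S2-a>S0; S2-b>S3; S3-a>S4; S3-b>S3; S4-a>S5; S4-b>S3; S5-a>S6; S5-b>S3; S6-a>S6; S6-b>S3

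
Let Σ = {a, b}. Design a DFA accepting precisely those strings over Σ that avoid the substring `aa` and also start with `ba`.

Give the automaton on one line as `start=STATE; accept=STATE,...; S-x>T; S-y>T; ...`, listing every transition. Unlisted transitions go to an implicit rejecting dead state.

start=q0; accept=q5,q7; q0-a>q1; q0-b>q2; q1-a>q3; q1-b>q4; q2-a>q5; q2-b>q4; q3-a>q3; q3-b>q3; q4-a>q1; q4-b>q4; q5-a>q6; q5-b>q7; q6-a>q6; q6-b>q6; q7-a>q5; q7-b>q7

Run two small machines in parallel and take their product. One (3 states) tracks partial matches of the forbidden pattern `aa`; the other (4 states) tracks whether the input so far still matches the prefix `ba`. Each combined state is a pair, one component from each; accept when both components accept.
8 states suffice.
        a   b  
>  q0   q1  q2 
   q1   q3  q4 
   q2   q5  q4 
   q3   q3  q3 
   q4   q1  q4 
 * q5   q6  q7 
   q6   q6  q6 
 * q7   q5  q7 
(> = start, * = accepting)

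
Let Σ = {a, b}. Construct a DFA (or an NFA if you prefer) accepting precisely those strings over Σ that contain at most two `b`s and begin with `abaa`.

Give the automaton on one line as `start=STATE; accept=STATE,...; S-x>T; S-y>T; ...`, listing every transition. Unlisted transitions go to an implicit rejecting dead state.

start=q0; accept=q8,q9; q0-a>q1; q0-b>q2; q1-a>q3; q1-b>q4; q2-a>q2; q2-b>q5; q3-a>q3; q3-b>q2; q4-a>q6; q4-b>q5; q5-a>q5; q5-b>q7; q6-a>q8; q6-b>q5; q7-a>q7; q7-b>q7; q8-a>q8; q8-b>q9; q9-a>q9; q9-b>q10; q10-a>q10; q10-b>q10

Handle the two conditions separately and then intersect. One (4 states) tracks the count of `b`s, saturating at 3; the other (6 states) tracks whether the input so far still matches the prefix `abaa`. Each combined state is a pair, one component from each; accept when both components accept.
With 11 states:
          a    b  
>  q0     q1   q2 
   q1     q3   q4 
   q2     q2   q5 
   q3     q3   q2 
   q4     q6   q5 
   q5     q5   q7 
   q6     q8   q5 
   q7     q7   q7 
 * q8     q8   q9 
 * q9     q9  q10 
   q10   q10  q10 
(> = start, * = accepting)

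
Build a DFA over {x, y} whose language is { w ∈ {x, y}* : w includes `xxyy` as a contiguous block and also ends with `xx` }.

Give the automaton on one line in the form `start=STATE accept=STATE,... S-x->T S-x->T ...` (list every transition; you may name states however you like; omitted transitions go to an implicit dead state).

start=s0 accept=s6 s0-x->s1 s0-y->s0 s1-x->s2 s1-y->s0 s2-x->s2 s2-y->s3 s3-x->s1 s3-y->s4 s4-x->s5 s4-y->s4 s5-x->s6 s5-y->s4 s6-x->s6 s6-y->s4

Run two small machines in parallel and take their product. The first has 5 states tracking whether and how much of `xxyy` has been seen; the second has 3 states tracking how much of the suffix `xx` has currently been matched. A product state is a pair (one from each), accepting exactly when both do.
With 7 states:
        x   y  
>  s0   s1  s0 
   s1   s2  s0 
   s2   s2  s3 
   s3   s1  s4 
   s4   s5  s4 
   s5   s6  s4 
 * s6   s6  s4 
(> = start, * = accepting)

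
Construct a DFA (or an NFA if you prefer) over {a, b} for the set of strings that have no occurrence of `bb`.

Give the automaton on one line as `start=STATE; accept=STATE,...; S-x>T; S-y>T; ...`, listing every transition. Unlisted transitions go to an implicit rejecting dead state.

start=q0; accept=q0,q1; q0-a>q0; q0-b>q1; q1-a>q0; q1-b>q2; q2-a>q2; q2-b>q2

Track partial matches of the forbidden pattern `bb`. State q2 is a dead state reached once `bb` has occurred; every other state accepts. q0 means no part of `bb` is currently matched.
        a   b  
>* q0   q0  q1 
 * q1   q0  q2 
   q2   q2  q2 
(> = start, * = accepting)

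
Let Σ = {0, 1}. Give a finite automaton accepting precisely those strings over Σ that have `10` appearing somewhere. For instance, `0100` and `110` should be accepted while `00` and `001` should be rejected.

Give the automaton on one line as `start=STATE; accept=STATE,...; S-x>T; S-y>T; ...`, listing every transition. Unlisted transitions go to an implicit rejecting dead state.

start=q0; accept=q2; q0-0>q0; q0-1>q1; q1-0>q2; q1-1>q1; q2-0>q2; q2-1>q2

States q0..q1 record the length of the longest prefix of `10` that matches the current input suffix. Reaching q2 means `10` has been seen, and we stay there forever. Accept from q2.
With 3 states:
        0   1  
>  q0   q0  q1 
   q1   q2  q1 
 * q2   q2  q2 
(> = start, * = accepting)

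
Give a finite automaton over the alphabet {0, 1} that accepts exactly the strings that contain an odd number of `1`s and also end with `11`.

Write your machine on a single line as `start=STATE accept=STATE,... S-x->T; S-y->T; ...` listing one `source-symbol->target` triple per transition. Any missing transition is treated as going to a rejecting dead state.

Build one automaton per condition and run them in lockstep. One (2 states) tracks the count of `1`s modulo 2; the other (3 states) tracks how much of the suffix `11` has currently been matched. Each combined state is a pair, one component from each; accept when both components accept.
6 states suffice.
        0   1  
>  q0   q0  q1 
   q1   q2  q3 
   q2   q2  q4 
   q3   q0  q5 
   q4   q0  q5 
 * q5   q2  q3 
(> = start, * = accepting)

start=q0; accept=q5; q0-0->q0; q0-1->q1; q1-0->q2; q1-1->q3; q2-0->q2; q2-1->q4; q3-0->q0; q3-1->q5; q4-0->q0; q4-1->q5; q5-0->q2; q5-1->q3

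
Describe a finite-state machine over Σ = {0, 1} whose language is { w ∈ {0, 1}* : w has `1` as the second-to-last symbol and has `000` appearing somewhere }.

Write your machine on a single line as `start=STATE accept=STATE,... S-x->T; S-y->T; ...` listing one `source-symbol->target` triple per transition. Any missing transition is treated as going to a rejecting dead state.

start=s0; accept=s5,s6; s0-0->s1; s0-1->s0; s1-0->s2; s1-1->s0; s2-0->s3; s2-1->s0; s3-0->s3; s3-1->s4; s4-0->s5; s4-1->s6; s5-0->s3; s5-1->s4; s6-0->s5; s6-1->s6

Build one automaton per condition and run them in lockstep. One (7 states) tracks the last 2 symbols read; the other (4 states) tracks whether and how much of `000` has been seen. Each combined state is a pair, one component from each; accept when both components accept. Minimizing collapses redundant product states.
With 7 states:
        0   1  
>  s0   s1  s0 
   s1   s2  s0 
   s2   s3  s0 
   s3   s3  s4 
   s4   s5  s6 
 * s5   s3  s4 
 * s6   s5  s6 
(> = start, * = accepting)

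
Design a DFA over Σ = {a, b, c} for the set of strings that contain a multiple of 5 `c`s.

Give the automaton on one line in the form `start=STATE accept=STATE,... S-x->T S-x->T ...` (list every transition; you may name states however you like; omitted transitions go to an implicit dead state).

start=q0 accept=q0 q0-a->q0 q0-b->q0 q0-c->q1 q1-a->q1 q1-b->q1 q1-c->q2 q2-a->q2 q2-b->q2 q2-c->q3 q3-a->q3 q3-b->q3 q3-c->q4 q4-a->q4 q4-b->q4 q4-c->q0

Keep the running count of `c`s modulo 5: each `c` advances along the cycle q0 → q1 → q2 → q3 → q4 → q0 while other symbols loop. Accept at q0.
        a   b   c  
>* q0   q0  q0  q1 
   q1   q1  q1  q2 
   q2   q2  q2  q3 
   q3   q3  q3  q4 
   q4   q4  q4  q0 
(> = start, * = accepting)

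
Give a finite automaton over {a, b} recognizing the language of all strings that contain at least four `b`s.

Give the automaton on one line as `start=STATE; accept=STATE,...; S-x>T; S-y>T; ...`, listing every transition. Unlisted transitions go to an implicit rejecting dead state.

Only the number of `b`s matters, and only up to 5. Make a chain S0 → S1 → S2 → S3 → S4 → S5 advanced by each `b` (with S5 absorbing); every other symbol self-loops. The accepting set is {S4, S5}.
With 6 states:
        a   b  
>  S0   S0  S1 
   S1   S1  S2 
   S2   S2  S3 
   S3   S3  S4 
 * S4   S4  S5 
 * S5   S5  S5 
(> = start, * = accepting)

start=S0; accept=S4,S5; S0-a>S0; S0-b>S1; S1-a>S1; S1-b>S2; S2-a>S2; S2-b>S3; S3-a>S3; S3-b>S4; S4-a>S4; S4-b>S5; S5-a>S5; S5-b>S5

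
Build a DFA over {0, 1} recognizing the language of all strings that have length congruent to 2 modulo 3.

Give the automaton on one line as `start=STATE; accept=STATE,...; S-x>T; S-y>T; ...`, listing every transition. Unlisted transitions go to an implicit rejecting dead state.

Count input length modulo 3: every symbol advances one step around the cycle s0 → s1 → s2 → s0. Accept at s2.
        0   1  
>  s0   s1  s1 
   s1   s2  s2 
 * s2   s0  s0 
(> = start, * = accepting)

start=s0; accept=s2; s0-0>s1; s0-1>s1; s1-0>s2; s1-1>s2; s2-0>s0; s2-1>s0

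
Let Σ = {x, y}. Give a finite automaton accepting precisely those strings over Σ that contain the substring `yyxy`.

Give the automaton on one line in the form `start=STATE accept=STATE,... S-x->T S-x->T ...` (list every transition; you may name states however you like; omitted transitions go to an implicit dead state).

Track how much of `yyxy` has been matched so far: state s0 is no progress, s4 is the absorbing accept state reached once `yyxy` has occurred. Intermediate states record partial matches; on a mismatch, fall back to the longest reusable overlap.
A 5-state machine:
        x   y  
>  s0   s0  s1 
   s1   s0  s2 
   s2   s3  s2 
   s3   s0  s4 
 * s4   s4  s4 
(> = start, * = accepting)

start=s0 accept=s4 s0-x->s0 s0-y->s1 s1-x->s0 s1-y->s2 s2-x->s3 s2-y->s2 s3-x->s0 s3-y->s4 s4-x->s4 s4-y->s4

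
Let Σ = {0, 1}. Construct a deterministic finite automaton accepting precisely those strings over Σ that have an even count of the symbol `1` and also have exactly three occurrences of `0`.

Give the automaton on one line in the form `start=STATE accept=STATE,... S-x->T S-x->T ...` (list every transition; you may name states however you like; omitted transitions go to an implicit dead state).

Run two small machines in parallel and take their product. The first has 2 states tracking the count of `1`s modulo 2; the second has 5 states tracking the count of `0`s, saturating at 4. A product state is a pair (one from each), accepting exactly when both do.
        0   1  
>  q0   q1  q2 
   q1   q3  q4 
   q2   q4  q0 
   q3   q5  q6 
   q4   q6  q1 
 * q5   q7  q8 
   q6   q8  q3 
   q7   q7  q9 
   q8   q9  q5 
   q9   q9  q7 
(> = start, * = accepting)

start=q0 accept=q5 q0-0->q1 q0-1->q2 q1-0->q3 q1-1->q4 q2-0->q4 q2-1->q0 q3-0->q5 q3-1->q6 q4-0->q6 q4-1->q1 q5-0->q7 q5-1->q8 q6-0->q8 q6-1->q3 q7-0->q7 q7-1->q9 q8-0->q9 q8-1->q5 q9-0->q9 q9-1->q7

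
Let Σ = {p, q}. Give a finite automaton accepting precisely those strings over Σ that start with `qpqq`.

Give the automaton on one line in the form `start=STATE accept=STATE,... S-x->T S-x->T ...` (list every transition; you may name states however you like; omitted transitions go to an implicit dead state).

start=s0 accept=s4 s0-p->s5 s0-q->s1 s1-p->s2 s1-q->s5 s2-p->s5 s2-q->s3 s3-p->s5 s3-q->s4 s4-p->s4 s4-q->s4 s5-p->s5 s5-q->s5

Walk along `qpqq` while the input agrees: from s0 take `q` to s1, and so on. Any deviation drops to the rejecting sink s5. Once s4 is reached the prefix is confirmed and every continuation is accepted.
6 states suffice.
        p   q  
>  s0   s5  s1 
   s1   s2  s5 
   s2   s5  s3 
   s3   s5  s4 
 * s4   s4  s4 
   s5   s5  s5 
(> = start, * = accepting)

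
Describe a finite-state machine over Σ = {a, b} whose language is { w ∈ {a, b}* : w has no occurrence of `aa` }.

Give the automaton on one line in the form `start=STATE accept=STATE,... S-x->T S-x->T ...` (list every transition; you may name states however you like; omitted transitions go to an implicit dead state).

start=s0 accept=s0,s1 s0-a->s1 s0-b->s0 s1-a->s2 s1-b->s0 s2-a->s2 s2-b->s2

Track partial matches of the forbidden pattern `aa`. State s2 is a dead state reached once `aa` has occurred; every other state accepts. s0 means no part of `aa` is currently matched.
3 states suffice.
        a   b  
>* s0   s1  s0 
 * s1   s2  s0 
   s2   s2  s2 
(> = start, * = accepting)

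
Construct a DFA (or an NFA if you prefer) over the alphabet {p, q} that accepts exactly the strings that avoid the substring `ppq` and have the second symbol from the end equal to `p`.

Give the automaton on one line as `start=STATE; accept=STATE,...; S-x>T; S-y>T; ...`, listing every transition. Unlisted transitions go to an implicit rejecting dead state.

start=A; accept=C,D; A-p>B; A-q>A; B-p>C; B-q>D; C-p>C; C-q>E; D-p>B; D-q>A; E-p>E; E-q>E

Run two small machines in parallel and take their product. One (4 states) tracks partial matches of the forbidden pattern `ppq`; the other (7 states) tracks the last 2 symbols read. Each combined state is a pair, one component from each; accept when both components accept. After merging equivalent states the machine shrinks.
With 5 states:
       p  q 
>  A   B  A 
   B   C  D 
 * C   C  E 
 * D   B  A 
   E   E  E 
(> = start, * = accepting)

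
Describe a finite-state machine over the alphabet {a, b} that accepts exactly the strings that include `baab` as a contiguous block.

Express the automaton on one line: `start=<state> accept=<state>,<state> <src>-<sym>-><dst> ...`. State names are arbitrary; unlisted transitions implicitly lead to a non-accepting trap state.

States q0..q3 record the length of the longest prefix of `baab` that matches the current input suffix. Reaching q4 means `baab` has been seen, and we stay there forever. Accept from q4.
5 states suffice.
        a   b  
>  q0   q0  q1 
   q1   q2  q1 
   q2   q3  q1 
   q3   q0  q4 
 * q4   q4  q4 
(> = start, * = accepting)

start=q0 accept=q4 q0-a->q0 q0-b->q1 q1-a->q2 q1-b->q1 q2-a->q3 q2-b->q1 q3-a->q0 q3-b->q4 q4-a->q4 q4-b->q4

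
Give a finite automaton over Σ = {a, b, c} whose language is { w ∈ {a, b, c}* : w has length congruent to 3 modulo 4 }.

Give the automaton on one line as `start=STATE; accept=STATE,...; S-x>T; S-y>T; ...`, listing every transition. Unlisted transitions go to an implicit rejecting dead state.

Count input length modulo 4: every symbol advances one step around the cycle q0 → q1 → q2 → q3 → q0. Accept at q3.
4 states suffice.
        a   b   c  
>  q0   q1  q1  q1 
   q1   q2  q2  q2 
   q2   q3  q3  q3 
 * q3   q0  q0  q0 
(> = start, * = accepting)

start=q0; accept=q3; q0-a>q1; q0-b>q1; q0-c>q1; q1-a>q2; q1-b>q2; q1-c>q2; q2-a>q3; q2-b>q3; q2-c>q3; q3-a>q0; q3-b>q0; q3-c>q0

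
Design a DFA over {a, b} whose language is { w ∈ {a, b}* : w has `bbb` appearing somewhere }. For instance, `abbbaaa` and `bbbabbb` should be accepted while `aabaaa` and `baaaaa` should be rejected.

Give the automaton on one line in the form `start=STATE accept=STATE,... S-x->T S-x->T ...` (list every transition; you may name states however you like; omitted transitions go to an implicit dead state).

start=s0 accept=s3 s0-a->s0 s0-b->s1 s1-a->s0 s1-b->s2 s2-a->s0 s2-b->s3 s3-a->s3 s3-b->s3

States s0..s2 record the length of the longest prefix of `bbb` that matches the current input suffix. Reaching s3 means `bbb` has been seen, and we stay there forever. Accept from s3.
        a   b  
>  s0   s0  s1 
   s1   s0  s2 
   s2   s0  s3 
 * s3   s3  s3 
(> = start, * = accepting)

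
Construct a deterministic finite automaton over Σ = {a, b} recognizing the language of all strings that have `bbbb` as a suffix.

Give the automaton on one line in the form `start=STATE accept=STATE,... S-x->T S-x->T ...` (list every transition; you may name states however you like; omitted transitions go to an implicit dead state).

Remember how much of `bbbb` the current input suffix matches. State S0 means no match yet; S1 means the last symbol is `b`; S2 means the last 2 symbols are `bb`; S3 means the last 3 symbols are `bbb`; S4 means the last 4 symbols are `bbbb`. Only S4 accepts. On a mismatch, fall back to the longest proper suffix that is still a prefix of `bbbb`.
A 5-state machine:
        a   b  
>  S0   S0  S1 
   S1   S0  S2 
   S2   S0  S3 
   S3   S0  S4 
 * S4   S0  S4 
(> = start, * = accepting)

start=S0 accept=S4 S0-a->S0 S0-b->S1 S1-a->S0 S1-b->S2 S2-a->S0 S2-b->S3 S3-a->S0 S3-b->S4 S4-a->S0 S4-b->S4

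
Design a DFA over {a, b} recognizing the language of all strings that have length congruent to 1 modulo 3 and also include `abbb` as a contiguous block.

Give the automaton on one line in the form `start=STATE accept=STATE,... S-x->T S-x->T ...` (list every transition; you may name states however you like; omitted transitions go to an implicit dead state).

start=q0 accept=q11 q0-a->q1 q0-b->q2 q1-a->q3 q1-b->q4 q2-a->q3 q2-b->q5 q3-a->q6 q3-b->q7 q4-a->q6 q4-b->q8 q5-a->q6 q5-b->q0 q6-a->q1 q6-b->q9 q7-a->q1 q7-b->q10 q8-a->q1 q8-b->q11 q9-a->q3 q9-b->q12 q10-a->q3 q10-b->q13 q11-a->q13 q11-b->q13 q12-a->q6 q12-b->q14 q13-a->q14 q13-b->q14 q14-a->q11 q14-b->q11

Build one automaton per condition and run them in lockstep. One (3 states) tracks the input length modulo 3; the other (5 states) tracks whether and how much of `abbb` has been seen. Each combined state is a pair, one component from each; accept when both components accept.
15 states suffice.
          a    b  
>  q0     q1   q2 
   q1     q3   q4 
   q2     q3   q5 
   q3     q6   q7 
   q4     q6   q8 
   q5     q6   q0 
   q6     q1   q9 
   q7     q1  q10 
   q8     q1  q11 
   q9     q3  q12 
   q10    q3  q13 
 * q11   q13  q13 
   q12    q6  q14 
   q13   q14  q14 
   q14   q11  q11 
(> = start, * = accepting)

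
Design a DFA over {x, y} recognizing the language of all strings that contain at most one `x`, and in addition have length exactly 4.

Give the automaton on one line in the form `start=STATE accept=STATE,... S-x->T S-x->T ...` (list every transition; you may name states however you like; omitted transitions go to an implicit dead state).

start=q0 accept=q8 q0-x->q1 q0-y->q2 q1-x->q3 q1-y->q4 q2-x->q4 q2-y->q5 q3-x->q3 q3-y->q3 q4-x->q3 q4-y->q6 q5-x->q6 q5-y->q7 q6-x->q3 q6-y->q8 q7-x->q8 q7-y->q8 q8-x->q3 q8-y->q3

Handle the two conditions separately and then intersect. One (3 states) tracks the count of `x`s, saturating at 2; the other (6 states) tracks the input length, saturating at 5. Each combined state is a pair, one component from each; accept when both components accept. After merging equivalent states the machine shrinks.
9 states suffice.
        x   y  
>  q0   q1  q2 
   q1   q3  q4 
   q2   q4  q5 
   q3   q3  q3 
   q4   q3  q6 
   q5   q6  q7 
   q6   q3  q8 
   q7   q8  q8 
 * q8   q3  q3 
(> = start, * = accepting)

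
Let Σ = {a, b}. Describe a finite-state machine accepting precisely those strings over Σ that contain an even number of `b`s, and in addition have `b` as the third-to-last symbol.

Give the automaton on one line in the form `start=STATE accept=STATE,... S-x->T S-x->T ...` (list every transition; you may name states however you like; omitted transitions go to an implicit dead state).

Run two small machines in parallel and take their product. One (2 states) tracks the count of `b`s modulo 2; the other (15 states) tracks the last 3 symbols read. Each combined state is a pair, one component from each; accept when both components accept.
          a    b  
>  s0     s1   s2 
   s1     s3   s4 
   s2     s5   s6 
   s3     s7   s8 
   s4     s9  s10 
   s5    s11  s12 
   s6    s13  s14 
   s7     s7   s8 
   s8     s9  s10 
   s9    s11  s12 
   s10   s13  s14 
   s11   s15  s16 
 * s12   s17  s18 
 * s13   s19  s20 
   s14   s21  s22 
   s15   s15  s16 
   s16   s17  s18 
   s17   s19  s20 
   s18   s21  s22 
 * s19    s7   s8 
   s20    s9  s10 
   s21   s11  s12 
 * s22   s13  s14 
(> = start, * = accepting)

start=s0 accept=s12,s13,s19,s22 s0-a->s1 s0-b->s2 s1-a->s3 s1-b->s4 s2-a->s5 s2-b->s6 s3-a->s7 s3-b->s8 s4-a->s9 s4-b->s10 s5-a->s11 s5-b->s12 s6-a->s13 s6-b->s14 s7-a->s7 s7-b->s8 s8-a->s9 s8-b->s10 s9-a->s11 s9-b->s12 s10-a->s13 s10-b->s14 s11-a->s15 s11-b->s16 s12-a->s17 s12-b->s18 s13-a->s19 s13-b->s20 s14-a->s21 s14-b->s22 s15-a->s15 s15-b->s16 s16-a->s17 s16-b->s18 s17-a->s19 s17-b->s20 s18-a->s21 s18-b->s22 s19-a->s7 s19-b->s8 s20-a->s9 s20-b->s10 s21-a->s11 s21-b->s12 s22-a->s13 s22-b->s14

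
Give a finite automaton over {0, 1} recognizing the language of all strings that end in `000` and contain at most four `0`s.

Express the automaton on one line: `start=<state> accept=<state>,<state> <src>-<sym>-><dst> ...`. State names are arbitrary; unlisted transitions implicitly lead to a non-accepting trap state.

Build one automaton per condition and run them in lockstep. One (4 states) tracks how much of the suffix `000` has currently been matched; the other (6 states) tracks the count of `0`s, saturating at 5. Each combined state is a pair, one component from each; accept when both components accept. After merging equivalent states the machine shrinks.
With 9 states:
        0   1  
>  q0   q1  q0 
   q1   q2  q3 
   q2   q4  q5 
   q3   q6  q3 
 * q4   q7  q5 
   q5   q5  q5 
   q6   q8  q5 
 * q7   q5  q5 
   q8   q7  q5 
(> = start, * = accepting)

start=q0 accept=q4,q7 q0-0->q1 q0-1->q0 q1-0->q2 q1-1->q3 q2-0->q4 q2-1->q5 q3-0->q6 q3-1->q3 q4-0->q7 q4-1->q5 q5-0->q5 q5-1->q5 q6-0->q8 q6-1->q5 q7-0->q5 q7-1->q5 q8-0->q7 q8-1->q5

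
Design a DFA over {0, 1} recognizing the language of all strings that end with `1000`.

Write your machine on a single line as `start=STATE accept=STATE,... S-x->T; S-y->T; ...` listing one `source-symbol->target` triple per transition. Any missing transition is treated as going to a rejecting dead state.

Remember how much of `1000` the current input suffix matches. State q0 means no match yet; q1 means the last symbol is `1`; q2 means the last 2 symbols are `10`; q3 means the last 3 symbols are `100`; q4 means the last 4 symbols are `1000`. Only q4 accepts. On a mismatch, fall back to the longest proper suffix that is still a prefix of `1000`.
With 5 states:
        0   1  
>  q0   q0  q1 
   q1   q2  q1 
   q2   q3  q1 
   q3   q4  q1 
 * q4   q0  q1 
(> = start, * = accepting)

start=q0; accept=q4; q0-0->q0; q0-1->q1; q1-0->q2; q1-1->q1; q2-0->q3; q2-1->q1; q3-0->q4; q3-1->q1; q4-0->q0; q4-1->q1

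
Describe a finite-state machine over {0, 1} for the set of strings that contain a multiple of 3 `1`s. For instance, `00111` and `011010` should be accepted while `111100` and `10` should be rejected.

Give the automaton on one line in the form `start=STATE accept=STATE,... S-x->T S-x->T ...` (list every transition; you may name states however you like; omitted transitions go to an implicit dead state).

start=q0 accept=q0 q0-0->q0 q0-1->q1 q1-0->q1 q1-1->q2 q2-0->q2 q2-1->q0

The only thing that matters is how many `1`s have appeared, reduced mod 3. Use one state per residue: q0 for 0, …, q2 for 2. Reading `1` moves to the next residue; anything else stays put. q0 is accepting.
A 3-state machine:
        0   1  
>* q0   q0  q1 
   q1   q1  q2 
   q2   q2  q0 
(> = start, * = accepting)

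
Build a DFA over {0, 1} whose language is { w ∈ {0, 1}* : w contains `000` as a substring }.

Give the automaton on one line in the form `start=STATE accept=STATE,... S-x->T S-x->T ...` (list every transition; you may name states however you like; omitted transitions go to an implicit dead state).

start=q0 accept=q3 q0-0->q1 q0-1->q0 q1-0->q2 q1-1->q0 q2-0->q3 q2-1->q0 q3-0->q3 q3-1->q3

States q0..q2 record the length of the longest prefix of `000` that matches the current input suffix. Reaching q3 means `000` has been seen, and we stay there forever. Accept from q3.
A 4-state machine:
        0   1  
>  q0   q1  q0 
   q1   q2  q0 
   q2   q3  q0 
 * q3   q3  q3 
(> = start, * = accepting)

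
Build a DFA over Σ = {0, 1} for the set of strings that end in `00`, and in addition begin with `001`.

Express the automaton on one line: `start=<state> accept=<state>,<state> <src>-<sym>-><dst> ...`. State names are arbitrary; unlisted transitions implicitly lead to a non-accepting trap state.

Build one automaton per condition and run them in lockstep. One (3 states) tracks how much of the suffix `00` has currently been matched; the other (5 states) tracks whether the input so far still matches the prefix `001`. Each combined state is a pair, one component from each; accept when both components accept.
        0   1  
>  q0   q1  q2 
   q1   q3  q2 
   q2   q4  q2 
   q3   q5  q6 
   q4   q5  q2 
   q5   q5  q2 
   q6   q7  q6 
   q7   q8  q6 
 * q8   q8  q6 
(> = start, * = accepting)

start=q0 accept=q8 q0-0->q1 q0-1->q2 q1-0->q3 q1-1->q2 q2-0->q4 q2-1->q2 q3-0->q5 q3-1->q6 q4-0->q5 q4-1->q2 q5-0->q5 q5-1->q2 q6-0->q7 q6-1->q6 q7-0->q8 q7-1->q6 q8-0->q8 q8-1->q6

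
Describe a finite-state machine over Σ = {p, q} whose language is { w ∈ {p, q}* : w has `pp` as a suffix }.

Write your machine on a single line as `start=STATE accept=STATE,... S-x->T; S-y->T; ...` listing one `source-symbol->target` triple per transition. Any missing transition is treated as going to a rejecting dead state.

Remember how much of `pp` the current input suffix matches. State A means no match yet; B means the last symbol is `p`; C means the last 2 symbols are `pp`. Only C accepts. On a mismatch, fall back to the longest proper suffix that is still a prefix of `pp`.
A 3-state machine:
       p  q 
>  A   B  A 
   B   C  A 
 * C   C  A 
(> = start, * = accepting)

start=A; accept=C; A-p->B; A-q->A; B-p->C; B-q->A; C-p->C; C-q->A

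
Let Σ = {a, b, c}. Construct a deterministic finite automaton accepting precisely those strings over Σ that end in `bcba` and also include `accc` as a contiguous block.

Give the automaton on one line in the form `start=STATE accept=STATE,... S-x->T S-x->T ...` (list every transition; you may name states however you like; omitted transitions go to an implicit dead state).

start=s0 accept=s8 s0-a->s1 s0-b->s0 s0-c->s0 s1-a->s1 s1-b->s0 s1-c->s2 s2-a->s1 s2-b->s0 s2-c->s3 s3-a->s1 s3-b->s0 s3-c->s4 s4-a->s4 s4-b->s5 s4-c->s4 s5-a->s4 s5-b->s5 s5-c->s6 s6-a->s4 s6-b->s7 s6-c->s4 s7-a->s8 s7-b->s5 s7-c->s6 s8-a->s4 s8-b->s5 s8-c->s4

Handle the two conditions separately and then intersect. One (5 states) tracks how much of the suffix `bcba` has currently been matched; the other (5 states) tracks whether and how much of `accc` has been seen. Each combined state is a pair, one component from each; accept when both components accept. Minimizing collapses redundant product states.
        a   b   c  
>  s0   s1  s0  s0 
   s1   s1  s0  s2 
   s2   s1  s0  s3 
   s3   s1  s0  s4 
   s4   s4  s5  s4 
   s5   s4  s5  s6 
   s6   s4  s7  s4 
   s7   s8  s5  s6 
 * s8   s4  s5  s4 
(> = start, * = accepting)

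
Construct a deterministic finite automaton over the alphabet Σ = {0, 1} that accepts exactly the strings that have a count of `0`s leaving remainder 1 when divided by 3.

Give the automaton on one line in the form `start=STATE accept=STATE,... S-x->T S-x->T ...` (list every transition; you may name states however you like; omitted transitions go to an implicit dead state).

Keep the running count of `0`s modulo 3: each `0` advances along the cycle q0 → q1 → q2 → q0 while other symbols loop. Accept at q1.
3 states suffice.
        0   1  
>  q0   q1  q0 
 * q1   q2  q1 
   q2   q0  q2 
(> = start, * = accepting)

start=q0 accept=q1 q0-0->q1 q0-1->q0 q1-0->q2 q1-1->q1 q2-0->q0 q2-1->q2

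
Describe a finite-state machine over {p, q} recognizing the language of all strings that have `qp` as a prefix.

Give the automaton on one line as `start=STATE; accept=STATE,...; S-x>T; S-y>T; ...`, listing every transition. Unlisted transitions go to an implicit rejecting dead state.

Walk along `qp` while the input agrees: from A take `q` to B, and so on. Any deviation drops to the rejecting sink D. Once C is reached the prefix is confirmed and every continuation is accepted.
       p  q 
>  A   D  B 
   B   C  D 
 * C   C  C 
   D   D  D 
(> = start, * = accepting)

start=A; accept=C; A-p>D; A-q>B; B-p>C; B-q>D; C-p>C; C-q>C; D-p>D; D-q>D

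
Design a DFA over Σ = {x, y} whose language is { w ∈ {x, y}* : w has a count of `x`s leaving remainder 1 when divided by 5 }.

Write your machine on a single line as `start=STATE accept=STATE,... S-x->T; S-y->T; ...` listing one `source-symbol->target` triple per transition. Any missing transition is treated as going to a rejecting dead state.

Keep the running count of `x`s modulo 5: each `x` advances along the cycle s0 → s1 → s2 → s3 → s4 → s0 while other symbols loop. Accept at s1.
A 5-state machine:
        x   y  
>  s0   s1  s0 
 * s1   s2  s1 
   s2   s3  s2 
   s3   s4  s3 
   s4   s0  s4 
(> = start, * = accepting)

start=s0; accept=s1; s0-x->s1; s0-y->s0; s1-x->s2; s1-y->s1; s2-x->s3; s2-y->s2; s3-x->s4; s3-y->s3; s4-x->s0; s4-y->s4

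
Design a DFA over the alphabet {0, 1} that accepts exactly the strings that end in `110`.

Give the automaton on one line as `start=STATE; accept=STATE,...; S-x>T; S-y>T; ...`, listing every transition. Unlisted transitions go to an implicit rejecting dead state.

start=q0; accept=q3; q0-0>q0; q0-1>q1; q1-0>q0; q1-1>q2; q2-0>q3; q2-1>q2; q3-0>q0; q3-1>q1

Let each state record the length of the longest suffix of the input read so far that is also a prefix of `110`. q1 means the last symbol is `1`; q2 means the last 2 symbols are `11`; q3 means the last 3 symbols are `110`. Accept only at q3, where the string currently ends in `110`.
4 states suffice.
        0   1  
>  q0   q0  q1 
   q1   q0  q2 
   q2   q3  q2 
 * q3   q0  q1 
(> = start, * = accepting)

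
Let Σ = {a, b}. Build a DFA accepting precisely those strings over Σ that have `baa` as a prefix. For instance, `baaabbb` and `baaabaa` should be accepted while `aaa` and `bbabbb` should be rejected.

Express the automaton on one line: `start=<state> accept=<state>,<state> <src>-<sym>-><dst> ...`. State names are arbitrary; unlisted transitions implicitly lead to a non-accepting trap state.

Check the first 3 symbols one by one: s0 through s2 record how many have matched `baa` so far; any wrong symbol goes to the dead state s4. After all 3 match we enter the accepting sink s3.
        a   b  
>  s0   s4  s1 
   s1   s2  s4 
   s2   s3  s4 
 * s3   s3  s3 
   s4   s4  s4 
(> = start, * = accepting)

start=s0 accept=s3 s0-a->s4 s0-b->s1 s1-a->s2 s1-b->s4 s2-a->s3 s2-b->s4 s3-a->s3 s3-b->s3 s4-a->s4 s4-b->s4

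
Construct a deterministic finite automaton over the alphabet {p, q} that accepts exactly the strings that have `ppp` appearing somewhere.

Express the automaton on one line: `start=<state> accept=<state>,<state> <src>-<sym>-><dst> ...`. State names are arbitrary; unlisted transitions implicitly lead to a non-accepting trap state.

States A..C record the length of the longest prefix of `ppp` that matches the current input suffix. Reaching D means `ppp` has been seen, and we stay there forever. Accept from D.
4 states suffice.
       p  q 
>  A   B  A 
   B   C  A 
   C   D  A 
 * D   D  D 
(> = start, * = accepting)

start=A accept=D A-p->B A-q->A B-p->C B-q->A C-p->D C-q->A D-p->D D-q->D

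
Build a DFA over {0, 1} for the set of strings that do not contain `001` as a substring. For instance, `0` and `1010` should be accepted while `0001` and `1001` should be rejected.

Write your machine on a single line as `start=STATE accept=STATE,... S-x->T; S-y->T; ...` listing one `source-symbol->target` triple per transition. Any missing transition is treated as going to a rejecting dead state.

This is the complement of 'contains `001`'. Use the same substring-matching states — q0 through q3 holding how much of `001` has just been matched — but flip the accepting set: everything except the trap q3 accepts.
        0   1  
>* q0   q1  q0 
 * q1   q2  q0 
 * q2   q2  q3 
   q3   q3  q3 
(> = start, * = accepting)

start=q0; accept=q0,q1,q2; q0-0->q1; q0-1->q0; q1-0->q2; q1-1->q0; q2-0->q2; q2-1->q3; q3-0->q3; q3-1->q3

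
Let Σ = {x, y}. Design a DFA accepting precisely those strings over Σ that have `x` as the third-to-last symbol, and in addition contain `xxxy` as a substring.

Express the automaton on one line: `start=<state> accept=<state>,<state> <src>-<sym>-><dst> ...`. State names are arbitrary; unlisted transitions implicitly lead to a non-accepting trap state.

start=S0 accept=S4,S5,S6,S11 S0-x->S1 S0-y->S0 S1-x->S2 S1-y->S0 S2-x->S3 S2-y->S0 S3-x->S3 S3-y->S4 S4-x->S5 S4-y->S6 S5-x->S7 S5-y->S8 S6-x->S9 S6-y->S10 S7-x->S11 S7-y->S4 S8-x->S5 S8-y->S6 S9-x->S7 S9-y->S8 S10-x->S9 S10-y->S10 S11-x->S11 S11-y->S4

Handle the two conditions separately and then intersect. One (15 states) tracks the last 3 symbols read; the other (5 states) tracks whether and how much of `xxxy` has been seen. Each combined state is a pair, one component from each; accept when both components accept. Minimizing collapses redundant product states.
12 states suffice.
          x    y  
>  S0     S1   S0 
   S1     S2   S0 
   S2     S3   S0 
   S3     S3   S4 
 * S4     S5   S6 
 * S5     S7   S8 
 * S6     S9  S10 
   S7    S11   S4 
   S8     S5   S6 
   S9     S7   S8 
   S10    S9  S10 
 * S11   S11   S4 
(> = start, * = accepting)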